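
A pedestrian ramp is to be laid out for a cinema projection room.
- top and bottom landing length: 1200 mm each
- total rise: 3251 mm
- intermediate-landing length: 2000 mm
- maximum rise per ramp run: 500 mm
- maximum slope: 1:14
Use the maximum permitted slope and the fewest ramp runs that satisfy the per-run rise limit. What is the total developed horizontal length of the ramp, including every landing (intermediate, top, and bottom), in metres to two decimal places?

59.91 m

3251 / 500 = 6.50, so 7 ramp runs are needed. That means 6 intermediate landings.
Horizontal run for 3251 mm of rise at 1:14 is 3251 × 14 = 45514 mm.
6 intermediate landings contribute 6 × 2000 = 12000 mm.
Top and bottom landings: 2 × 1200 = 2400 mm.
Total = 45514 + 12000 + 2400 = 59914 mm.
= 59.91 m.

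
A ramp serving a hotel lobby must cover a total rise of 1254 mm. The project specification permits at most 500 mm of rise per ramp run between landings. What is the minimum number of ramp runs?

1254 / 500 = 2.51, so 3 ramp runs are needed.

3 runs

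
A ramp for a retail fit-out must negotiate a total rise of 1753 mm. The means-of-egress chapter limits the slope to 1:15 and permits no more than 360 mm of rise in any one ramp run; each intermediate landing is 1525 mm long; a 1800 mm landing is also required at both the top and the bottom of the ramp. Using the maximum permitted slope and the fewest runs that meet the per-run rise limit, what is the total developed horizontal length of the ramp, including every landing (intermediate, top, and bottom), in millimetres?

35995 mm

At most 360 each: 1753/360 = 4.87, giving 5 ramp runs. That means 4 intermediate landings.
Ramp run (horizontal) at 1:15: 1753 × 15 = 26295 mm.
Intermediate landings: 4 × 1525 = 6100 mm.
Top and bottom landings: 2 × 1800 = 3600 mm.
Total = 26295 + 6100 + 3600 = 35995 mm.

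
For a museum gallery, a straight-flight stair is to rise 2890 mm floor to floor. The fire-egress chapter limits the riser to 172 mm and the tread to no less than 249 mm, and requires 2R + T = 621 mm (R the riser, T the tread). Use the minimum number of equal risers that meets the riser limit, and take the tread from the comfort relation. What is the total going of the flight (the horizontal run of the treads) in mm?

4496 mm

⌈2890/172⌉ = 17 risers.
Riser R = 2890 / 17 = 170 mm, within the 172 mm limit.
Tread T = 621 − 2 × 170 = 281 mm (≥ 249 mm).
Treads = 17 − 1 = 16; going = 16 × 281 = 4496 mm.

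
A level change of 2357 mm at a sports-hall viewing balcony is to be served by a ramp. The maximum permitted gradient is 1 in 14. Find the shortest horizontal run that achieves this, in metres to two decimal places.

33.00 m

At 1:14 the run is 14 × 2357 = 32998 mm.
32998 mm = 33.00 m.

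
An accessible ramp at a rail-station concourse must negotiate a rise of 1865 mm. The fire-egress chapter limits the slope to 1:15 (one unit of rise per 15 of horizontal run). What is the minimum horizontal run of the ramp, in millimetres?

At 1:15 the run is 15 × 1865 = 27975 mm.

27975 mm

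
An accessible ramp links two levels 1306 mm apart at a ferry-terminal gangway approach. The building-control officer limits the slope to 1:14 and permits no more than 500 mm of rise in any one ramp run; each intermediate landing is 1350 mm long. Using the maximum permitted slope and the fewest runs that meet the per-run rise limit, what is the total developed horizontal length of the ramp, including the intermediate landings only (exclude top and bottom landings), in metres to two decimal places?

20.98 m

1306 / 500 = 2.61, so 3 ramp runs are needed. That means 2 intermediate landings.
Horizontal run for 1306 mm of rise at 1:14 is 1306 × 14 = 18284 mm.
2 intermediate landings contribute 2 × 1350 = 2700 mm.
Total developed length = 18284 + 2700 = 20984 mm.
= 20.98 m.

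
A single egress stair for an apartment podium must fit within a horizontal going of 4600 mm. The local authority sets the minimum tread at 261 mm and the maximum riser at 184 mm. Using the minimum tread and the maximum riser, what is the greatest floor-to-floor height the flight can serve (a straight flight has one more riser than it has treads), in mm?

3312 mm

4600 / 261 = 17.62, so 17 treads fit.
Risers = treads + 1 = 18.
Maximum height = 18 × 184 = 3312 mm.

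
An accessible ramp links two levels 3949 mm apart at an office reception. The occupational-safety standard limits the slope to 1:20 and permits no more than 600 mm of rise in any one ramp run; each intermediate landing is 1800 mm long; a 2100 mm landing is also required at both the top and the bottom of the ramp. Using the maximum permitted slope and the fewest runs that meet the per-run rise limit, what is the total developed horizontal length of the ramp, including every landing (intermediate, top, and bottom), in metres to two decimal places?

93.98 m

⌈3949/600⌉ = 7 ramp runs. That means 6 intermediate landings.
Horizontal run for 3949 mm of rise at 1:20 is 3949 × 20 = 78980 mm.
6 intermediate landings contribute 6 × 1800 = 10800 mm.
Top and bottom landings: 2 × 2100 = 4200 mm.
Total = 78980 + 10800 + 4200 = 93980 mm.
= 93.98 m.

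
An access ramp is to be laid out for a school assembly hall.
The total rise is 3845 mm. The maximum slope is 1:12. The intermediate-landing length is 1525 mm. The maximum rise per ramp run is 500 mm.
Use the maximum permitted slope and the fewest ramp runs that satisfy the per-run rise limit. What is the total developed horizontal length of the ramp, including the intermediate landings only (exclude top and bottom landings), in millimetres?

⌈3845/500⌉ = 8 ramp runs. That means 7 intermediate landings.
Ramp run (horizontal) at 1:12: 3845 × 12 = 46140 mm.
7 intermediate landings contribute 7 × 1525 = 10675 mm.
Total developed length = 46140 + 10675 = 56815 mm.

56815 mm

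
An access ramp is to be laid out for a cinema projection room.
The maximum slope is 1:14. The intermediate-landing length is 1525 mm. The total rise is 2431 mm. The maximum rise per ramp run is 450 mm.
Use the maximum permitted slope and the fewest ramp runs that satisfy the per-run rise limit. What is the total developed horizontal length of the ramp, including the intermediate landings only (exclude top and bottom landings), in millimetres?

41659 mm

2431 / 450 = 5.402 → round up to 6 ramp runs. That means 5 intermediate landings.
Horizontal run for 2431 mm of rise at 1:14 is 2431 × 14 = 34034 mm.
5 intermediate landings contribute 5 × 1525 = 7625 mm.
Developed length = 34034 + 7625 = 41659 mm.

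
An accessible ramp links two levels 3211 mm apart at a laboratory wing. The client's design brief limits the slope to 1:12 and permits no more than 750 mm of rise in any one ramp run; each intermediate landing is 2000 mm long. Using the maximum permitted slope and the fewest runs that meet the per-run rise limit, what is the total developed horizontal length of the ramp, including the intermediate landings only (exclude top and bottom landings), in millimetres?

3211 / 750 = 4.28, so 5 ramp runs are needed. That means 4 intermediate landings.
Horizontal run for 3211 mm of rise at 1:12 is 3211 × 12 = 38532 mm.
4 intermediate landings contribute 4 × 2000 = 8000 mm.
Total developed length = 38532 + 8000 = 46532 mm.

46532 mm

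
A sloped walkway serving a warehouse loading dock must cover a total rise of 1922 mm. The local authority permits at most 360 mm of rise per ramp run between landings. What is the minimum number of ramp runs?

1922 / 360 = 5.339 → round up to 6 ramp runs.

6 runs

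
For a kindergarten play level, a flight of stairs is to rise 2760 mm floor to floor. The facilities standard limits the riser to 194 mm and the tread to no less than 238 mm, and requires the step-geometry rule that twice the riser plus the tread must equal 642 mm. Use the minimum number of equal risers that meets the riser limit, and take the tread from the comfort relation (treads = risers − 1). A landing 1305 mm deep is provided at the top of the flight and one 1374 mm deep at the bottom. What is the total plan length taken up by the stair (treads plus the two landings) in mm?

6515 mm

2760 / 194 = 14.227 → round up to 15 risers.
Riser R = 2760 / 15 = 184 mm, within the 194 mm limit.
From 2R + T = 642: T = 642 − 368 = 274 mm.
Treads = 15 − 1 = 14; going = 14 × 274 = 3836 mm.
Add landings: 3836 + 1305 + 1374 = 6515 mm.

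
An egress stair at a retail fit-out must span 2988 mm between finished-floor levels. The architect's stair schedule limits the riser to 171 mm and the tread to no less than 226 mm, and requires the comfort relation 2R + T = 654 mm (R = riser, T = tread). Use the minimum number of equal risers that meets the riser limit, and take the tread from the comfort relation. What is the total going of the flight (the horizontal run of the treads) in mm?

⌈2988/171⌉ = 18 risers.
Each riser is 2988/18 = 166 mm (≤ 171 mm).
Tread T = 654 − 2 × 166 = 322 mm (≥ 226 mm).
18 risers give 17 treads; going = 17 × 322 = 5474 mm.

5474 mm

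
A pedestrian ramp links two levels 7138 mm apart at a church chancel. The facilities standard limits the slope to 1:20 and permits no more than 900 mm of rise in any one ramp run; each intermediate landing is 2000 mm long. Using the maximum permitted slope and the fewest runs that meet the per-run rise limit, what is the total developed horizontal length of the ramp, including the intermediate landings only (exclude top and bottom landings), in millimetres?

156760 mm

At most 900 each: 7138/900 = 7.93, giving 8 ramp runs. That means 7 intermediate landings.
Horizontal run for 7138 mm of rise at 1:20 is 7138 × 20 = 142760 mm.
Intermediate landings: 7 × 2000 = 14000 mm.
Total developed length = 142760 + 14000 = 156760 mm.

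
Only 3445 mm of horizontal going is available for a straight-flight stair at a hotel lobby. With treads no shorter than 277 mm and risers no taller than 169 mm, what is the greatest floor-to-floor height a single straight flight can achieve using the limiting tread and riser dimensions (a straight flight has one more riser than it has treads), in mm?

2197 mm

Treads that fit: ⌊3445 / 277⌋ = 12.
Risers = treads + 1 = 13.
Maximum height = 13 × 169 = 2197 mm.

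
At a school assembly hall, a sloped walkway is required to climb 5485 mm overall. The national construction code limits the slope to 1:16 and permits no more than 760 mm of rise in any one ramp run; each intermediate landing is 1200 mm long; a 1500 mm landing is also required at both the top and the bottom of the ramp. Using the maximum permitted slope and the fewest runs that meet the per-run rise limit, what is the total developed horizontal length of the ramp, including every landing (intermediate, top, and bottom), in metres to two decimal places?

5485 / 760 = 7.22, so 8 ramp runs are needed. That means 7 intermediate landings.
Ramp run (horizontal) at 1:16: 5485 × 16 = 87760 mm.
Intermediate landings: 7 × 1200 = 8400 mm.
Top and bottom landings: 2 × 1500 = 3000 mm.
Total = 87760 + 8400 + 3000 = 99160 mm.
= 99.16 m.

99.16 m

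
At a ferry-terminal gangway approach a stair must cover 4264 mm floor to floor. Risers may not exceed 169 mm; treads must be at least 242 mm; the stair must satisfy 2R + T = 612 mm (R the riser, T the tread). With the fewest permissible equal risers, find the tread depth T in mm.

284 mm

At most 169 each: 4264/169 = 25.23, giving 26 risers.
Riser R = 4264 / 26 = 164 mm, within the 169 mm limit.
T = 612 − 2·164 = 284 mm, which satisfies the 242 mm minimum.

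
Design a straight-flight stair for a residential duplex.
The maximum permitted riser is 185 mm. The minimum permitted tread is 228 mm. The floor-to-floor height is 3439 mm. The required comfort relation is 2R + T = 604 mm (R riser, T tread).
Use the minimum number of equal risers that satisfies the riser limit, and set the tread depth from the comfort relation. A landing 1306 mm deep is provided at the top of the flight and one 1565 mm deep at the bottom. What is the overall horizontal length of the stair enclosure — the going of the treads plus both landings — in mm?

3439 / 185 = 18.59, so 19 risers are needed.
R = 3439 ÷ 19 = 181 mm.
T = 604 − 2·181 = 242 mm, which satisfies the 228 mm minimum.
Treads = 19 − 1 = 18; going = 18 × 242 = 4356 mm.
Add landings: 4356 + 1306 + 1565 = 7227 mm.

7227 mm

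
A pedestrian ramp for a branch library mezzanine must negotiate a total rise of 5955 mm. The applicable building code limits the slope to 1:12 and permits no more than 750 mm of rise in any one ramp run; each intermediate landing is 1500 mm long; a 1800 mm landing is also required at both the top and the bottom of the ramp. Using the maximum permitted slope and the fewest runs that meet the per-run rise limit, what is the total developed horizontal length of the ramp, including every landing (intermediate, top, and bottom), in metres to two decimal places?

5955 / 750 = 7.94, so 8 ramp runs are needed. That means 7 intermediate landings.
Horizontal run for 5955 mm of rise at 1:12 is 5955 × 12 = 71460 mm.
7 intermediate landings contribute 7 × 1500 = 10500 mm.
Top and bottom landings: 2 × 1800 = 3600 mm.
Total = 71460 + 10500 + 3600 = 85560 mm.
= 85.56 m.

85.56 m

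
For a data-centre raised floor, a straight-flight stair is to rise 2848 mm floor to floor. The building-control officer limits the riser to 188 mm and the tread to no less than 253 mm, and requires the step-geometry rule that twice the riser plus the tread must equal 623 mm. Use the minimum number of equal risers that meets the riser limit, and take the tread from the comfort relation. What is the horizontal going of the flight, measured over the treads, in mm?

4005 mm

2848 / 188 = 15.149 → round up to 16 risers.
Riser R = 2848 / 16 = 178 mm, within the 188 mm limit.
T = 623 − 2·178 = 267 mm, which satisfies the 253 mm minimum.
16 risers give 15 treads; going = 15 × 267 = 4005 mm.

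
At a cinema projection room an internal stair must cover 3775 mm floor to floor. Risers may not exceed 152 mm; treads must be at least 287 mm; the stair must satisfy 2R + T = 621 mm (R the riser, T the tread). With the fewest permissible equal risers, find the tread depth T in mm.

3775 / 152 = 24.84, so 25 risers are needed.
R = 3775 ÷ 25 = 151 mm.
T = 621 − 2·151 = 319 mm, which satisfies the 287 mm minimum.

319 mm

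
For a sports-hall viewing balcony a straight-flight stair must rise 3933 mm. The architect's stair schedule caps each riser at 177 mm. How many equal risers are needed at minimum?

3933 / 177 = 22.220 → round up to 23 risers.

23 risers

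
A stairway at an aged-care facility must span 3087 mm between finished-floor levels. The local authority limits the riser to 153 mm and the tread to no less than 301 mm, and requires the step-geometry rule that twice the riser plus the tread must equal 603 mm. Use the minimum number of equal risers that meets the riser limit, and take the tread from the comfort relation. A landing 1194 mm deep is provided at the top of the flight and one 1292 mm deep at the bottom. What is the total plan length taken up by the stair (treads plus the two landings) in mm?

⌈3087/153⌉ = 21 risers.
Each riser is 3087/21 = 147 mm (≤ 153 mm).
Tread T = 603 − 2 × 147 = 309 mm (≥ 301 mm).
Treads = 21 − 1 = 20; going = 20 × 309 = 6180 mm.
Enclosure = 6180 + 1194 + 1292 = 8666 mm.

8666 mm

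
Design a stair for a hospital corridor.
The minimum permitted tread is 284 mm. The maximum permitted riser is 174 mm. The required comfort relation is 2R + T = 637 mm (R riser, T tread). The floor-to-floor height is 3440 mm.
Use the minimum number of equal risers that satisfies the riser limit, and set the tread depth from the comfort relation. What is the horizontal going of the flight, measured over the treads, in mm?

⌈3440/174⌉ = 20 risers.
Each riser is 3440/20 = 172 mm (≤ 174 mm).
From 2R + T = 637: T = 637 − 344 = 293 mm.
Treads = 20 − 1 = 19; going = 19 × 293 = 5567 mm.

5567 mm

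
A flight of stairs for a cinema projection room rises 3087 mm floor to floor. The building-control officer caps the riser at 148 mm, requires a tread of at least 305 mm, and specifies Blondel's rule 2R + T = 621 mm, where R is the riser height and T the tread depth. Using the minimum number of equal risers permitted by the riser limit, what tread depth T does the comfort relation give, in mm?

327 mm

At most 148 each: 3087/148 = 20.86, giving 21 risers.
Riser R = 3087 / 21 = 147 mm, within the 148 mm limit.
From 2R + T = 621: T = 621 − 294 = 327 mm.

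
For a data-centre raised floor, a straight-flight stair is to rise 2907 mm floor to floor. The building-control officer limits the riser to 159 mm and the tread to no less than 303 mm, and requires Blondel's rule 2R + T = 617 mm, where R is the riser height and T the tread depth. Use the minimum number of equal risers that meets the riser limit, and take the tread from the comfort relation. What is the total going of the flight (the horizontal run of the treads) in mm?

At most 159 each: 2907/159 = 18.28, giving 19 risers.
R = 2907 ÷ 19 = 153 mm.
T = 617 − 2·153 = 311 mm, which satisfies the 303 mm minimum.
Going = (19 − 1) × 311 = 5598 mm.

5598 mm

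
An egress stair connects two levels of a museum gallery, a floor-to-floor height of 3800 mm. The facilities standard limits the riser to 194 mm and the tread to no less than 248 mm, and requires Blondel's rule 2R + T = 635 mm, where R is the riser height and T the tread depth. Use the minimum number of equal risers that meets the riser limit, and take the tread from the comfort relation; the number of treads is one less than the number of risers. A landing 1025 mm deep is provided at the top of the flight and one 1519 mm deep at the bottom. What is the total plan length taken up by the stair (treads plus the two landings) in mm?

7389 mm

3800 / 194 = 19.59, so 20 risers are needed.
Each riser is 3800/20 = 190 mm (≤ 194 mm).
Tread T = 635 − 2 × 190 = 255 mm (≥ 248 mm).
Treads = 20 − 1 = 19; going = 19 × 255 = 4845 mm.
Add landings: 4845 + 1025 + 1519 = 7389 mm.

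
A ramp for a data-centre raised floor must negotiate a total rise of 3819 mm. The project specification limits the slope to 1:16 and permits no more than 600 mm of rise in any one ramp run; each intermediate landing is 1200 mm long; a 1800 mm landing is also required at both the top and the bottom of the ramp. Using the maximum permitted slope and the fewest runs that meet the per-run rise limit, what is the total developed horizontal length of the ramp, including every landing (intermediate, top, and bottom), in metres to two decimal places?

3819 / 600 = 6.37, so 7 ramp runs are needed. That means 6 intermediate landings.
Horizontal run for 3819 mm of rise at 1:16 is 3819 × 16 = 61104 mm.
Intermediate landings: 6 × 1200 = 7200 mm.
Top and bottom landings: 2 × 1800 = 3600 mm.
Total = 61104 + 7200 + 3600 = 71904 mm.
= 71.90 m.

71.90 m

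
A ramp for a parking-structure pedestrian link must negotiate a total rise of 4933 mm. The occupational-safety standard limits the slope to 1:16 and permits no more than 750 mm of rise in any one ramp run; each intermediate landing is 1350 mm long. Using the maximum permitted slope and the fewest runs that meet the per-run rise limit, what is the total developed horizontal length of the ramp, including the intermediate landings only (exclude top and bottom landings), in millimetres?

87028 mm

4933 / 750 = 6.577 → round up to 7 ramp runs. That means 6 intermediate landings.
Ramp run (horizontal) at 1:16: 4933 × 16 = 78928 mm.
6 intermediate landings contribute 6 × 1350 = 8100 mm.
Total developed length = 78928 + 8100 = 87028 mm.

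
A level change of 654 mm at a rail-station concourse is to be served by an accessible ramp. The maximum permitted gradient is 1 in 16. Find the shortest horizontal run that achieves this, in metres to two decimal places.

At 1:16 the run is 16 × 654 = 10464 mm.
10464 mm = 10.46 m.

10.46 m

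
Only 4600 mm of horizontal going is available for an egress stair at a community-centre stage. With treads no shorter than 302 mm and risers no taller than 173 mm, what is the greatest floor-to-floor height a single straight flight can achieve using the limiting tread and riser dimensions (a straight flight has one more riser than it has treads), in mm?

4600 / 302 = 15.23, so 15 treads fit.
Risers = treads + 1 = 16.
Maximum height = 16 × 173 = 2768 mm.

2768 mm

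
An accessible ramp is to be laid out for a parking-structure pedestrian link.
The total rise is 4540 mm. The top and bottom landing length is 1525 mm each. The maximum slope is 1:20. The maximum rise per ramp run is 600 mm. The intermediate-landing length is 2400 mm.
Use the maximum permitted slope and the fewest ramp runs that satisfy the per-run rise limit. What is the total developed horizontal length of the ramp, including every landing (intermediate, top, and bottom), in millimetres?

110650 mm

4540 / 600 = 7.567 → round up to 8 ramp runs. That means 7 intermediate landings.
Horizontal run for 4540 mm of rise at 1:20 is 4540 × 20 = 90800 mm.
Intermediate landings: 7 × 2400 = 16800 mm.
Top and bottom landings: 2 × 1525 = 3050 mm.
Total = 90800 + 16800 + 3050 = 110650 mm.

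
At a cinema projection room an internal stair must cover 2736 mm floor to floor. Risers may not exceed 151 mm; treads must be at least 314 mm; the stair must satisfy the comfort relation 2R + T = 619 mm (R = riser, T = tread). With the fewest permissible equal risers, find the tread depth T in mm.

⌈2736/151⌉ = 19 risers.
R = 2736 ÷ 19 = 144 mm.
From 2R + T = 619: T = 619 − 288 = 331 mm.

331 mm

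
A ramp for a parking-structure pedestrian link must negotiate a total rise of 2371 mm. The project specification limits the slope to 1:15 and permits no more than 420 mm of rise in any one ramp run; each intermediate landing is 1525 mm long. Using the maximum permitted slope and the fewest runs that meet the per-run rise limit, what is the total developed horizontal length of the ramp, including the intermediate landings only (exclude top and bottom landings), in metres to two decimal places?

43.19 m

⌈2371/420⌉ = 6 ramp runs. That means 5 intermediate landings.
Ramp run (horizontal) at 1:15: 2371 × 15 = 35565 mm.
Intermediate landings: 5 × 1525 = 7625 mm.
Total developed length = 35565 + 7625 = 43190 mm.
= 43.19 m.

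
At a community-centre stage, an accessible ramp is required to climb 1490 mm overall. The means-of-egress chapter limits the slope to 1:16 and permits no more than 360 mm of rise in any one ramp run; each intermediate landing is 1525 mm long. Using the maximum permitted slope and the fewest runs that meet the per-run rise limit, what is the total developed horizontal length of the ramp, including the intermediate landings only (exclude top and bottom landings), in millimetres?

1490 / 360 = 4.14, so 5 ramp runs are needed. That means 4 intermediate landings.
Ramp run (horizontal) at 1:16: 1490 × 16 = 23840 mm.
4 intermediate landings contribute 4 × 1525 = 6100 mm.
Developed length = 23840 + 6100 = 29940 mm.

29940 mm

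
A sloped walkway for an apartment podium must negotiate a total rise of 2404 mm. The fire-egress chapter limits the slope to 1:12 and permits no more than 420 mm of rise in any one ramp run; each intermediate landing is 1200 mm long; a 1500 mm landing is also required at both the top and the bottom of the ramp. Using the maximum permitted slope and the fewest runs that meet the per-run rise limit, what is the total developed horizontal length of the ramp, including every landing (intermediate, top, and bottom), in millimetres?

37848 mm

2404 / 420 = 5.724 → round up to 6 ramp runs. That means 5 intermediate landings.
Horizontal run for 2404 mm of rise at 1:12 is 2404 × 12 = 28848 mm.
Intermediate landings: 5 × 1200 = 6000 mm.
Top and bottom landings: 2 × 1500 = 3000 mm.
Total = 28848 + 6000 + 3000 = 37848 mm.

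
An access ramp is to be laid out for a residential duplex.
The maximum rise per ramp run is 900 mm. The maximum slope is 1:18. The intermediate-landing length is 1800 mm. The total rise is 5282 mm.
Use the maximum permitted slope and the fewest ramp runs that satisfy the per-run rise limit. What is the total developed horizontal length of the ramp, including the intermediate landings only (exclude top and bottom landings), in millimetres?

104076 mm

5282 / 900 = 5.869 → round up to 6 ramp runs. That means 5 intermediate landings.
Ramp run (horizontal) at 1:18: 5282 × 18 = 95076 mm.
Intermediate landings: 5 × 1800 = 9000 mm.
Developed length = 95076 + 9000 = 104076 mm.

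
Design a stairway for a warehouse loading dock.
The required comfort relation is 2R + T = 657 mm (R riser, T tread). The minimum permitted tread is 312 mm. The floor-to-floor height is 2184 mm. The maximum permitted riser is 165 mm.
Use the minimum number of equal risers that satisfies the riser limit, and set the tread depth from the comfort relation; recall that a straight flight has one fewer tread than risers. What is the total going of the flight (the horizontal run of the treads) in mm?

4485 mm

2184 / 165 = 13.236 → round up to 14 risers.
Riser R = 2184 / 14 = 156 mm, within the 165 mm limit.
T = 657 − 2·156 = 345 mm, which satisfies the 312 mm minimum.
14 risers give 13 treads; going = 13 × 345 = 4485 mm.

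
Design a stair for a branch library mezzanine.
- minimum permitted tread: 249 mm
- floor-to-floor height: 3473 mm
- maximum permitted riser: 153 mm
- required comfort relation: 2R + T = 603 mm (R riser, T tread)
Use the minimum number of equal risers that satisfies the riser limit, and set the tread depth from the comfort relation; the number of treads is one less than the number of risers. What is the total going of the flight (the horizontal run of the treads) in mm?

3473 / 153 = 22.70, so 23 risers are needed.
Each riser is 3473/23 = 151 mm (≤ 153 mm).
T = 603 − 2·151 = 301 mm, which satisfies the 249 mm minimum.
Going = (23 − 1) × 301 = 6622 mm.

6622 mm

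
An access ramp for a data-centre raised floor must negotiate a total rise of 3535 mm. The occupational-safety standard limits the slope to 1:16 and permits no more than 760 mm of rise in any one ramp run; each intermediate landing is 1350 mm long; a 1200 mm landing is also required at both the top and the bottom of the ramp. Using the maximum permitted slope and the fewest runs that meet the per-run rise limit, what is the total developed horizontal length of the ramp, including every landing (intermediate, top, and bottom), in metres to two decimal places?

64.36 m

3535 / 760 = 4.651 → round up to 5 ramp runs. That means 4 intermediate landings.
Ramp run (horizontal) at 1:16: 3535 × 16 = 56560 mm.
Intermediate landings: 4 × 1350 = 5400 mm.
Top and bottom landings: 2 × 1200 = 2400 mm.
Total = 56560 + 5400 + 2400 = 64360 mm.
= 64.36 m.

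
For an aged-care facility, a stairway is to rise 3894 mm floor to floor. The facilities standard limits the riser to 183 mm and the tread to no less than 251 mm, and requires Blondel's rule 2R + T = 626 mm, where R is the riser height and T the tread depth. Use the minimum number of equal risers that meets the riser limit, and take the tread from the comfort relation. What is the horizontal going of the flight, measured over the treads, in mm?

5712 mm

⌈3894/183⌉ = 22 risers.
R = 3894 ÷ 22 = 177 mm.
Tread T = 626 − 2 × 177 = 272 mm (≥ 251 mm).
Treads = 22 − 1 = 21; going = 21 × 272 = 5712 mm.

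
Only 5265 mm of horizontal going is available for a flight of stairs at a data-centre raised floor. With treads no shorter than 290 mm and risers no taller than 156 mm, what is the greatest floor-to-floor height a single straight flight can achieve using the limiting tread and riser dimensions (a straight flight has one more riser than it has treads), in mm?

2964 mm

Treads that fit: ⌊5265 / 290⌋ = 18.
Risers = treads + 1 = 19.
Maximum height = 19 × 156 = 2964 mm.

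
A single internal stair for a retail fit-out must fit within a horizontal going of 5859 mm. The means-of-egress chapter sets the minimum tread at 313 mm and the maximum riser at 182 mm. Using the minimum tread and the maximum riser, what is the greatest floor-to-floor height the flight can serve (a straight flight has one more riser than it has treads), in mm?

Treads that fit: ⌊5859 / 313⌋ = 18.
Risers = treads + 1 = 19.
Maximum height = 19 × 182 = 3458 mm.

3458 mm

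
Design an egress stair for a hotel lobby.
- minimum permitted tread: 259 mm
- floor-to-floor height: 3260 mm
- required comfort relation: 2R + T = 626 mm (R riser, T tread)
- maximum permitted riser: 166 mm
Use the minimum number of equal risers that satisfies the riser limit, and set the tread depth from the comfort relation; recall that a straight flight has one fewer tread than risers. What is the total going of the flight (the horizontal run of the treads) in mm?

⌈3260/166⌉ = 20 risers.
R = 3260 ÷ 20 = 163 mm.
Tread T = 626 − 2 × 163 = 300 mm (≥ 259 mm).
20 risers give 19 treads; going = 19 × 300 = 5700 mm.

5700 mm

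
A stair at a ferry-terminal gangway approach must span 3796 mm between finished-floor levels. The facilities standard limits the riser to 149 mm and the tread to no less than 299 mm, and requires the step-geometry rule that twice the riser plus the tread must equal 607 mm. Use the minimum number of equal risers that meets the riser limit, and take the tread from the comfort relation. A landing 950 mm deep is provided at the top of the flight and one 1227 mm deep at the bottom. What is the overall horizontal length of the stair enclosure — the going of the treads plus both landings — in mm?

At most 149 each: 3796/149 = 25.48, giving 26 risers.
Each riser is 3796/26 = 146 mm (≤ 149 mm).
From 2R + T = 607: T = 607 − 292 = 315 mm.
Treads = 26 − 1 = 25; going = 25 × 315 = 7875 mm.
Add landings: 7875 + 950 + 1227 = 10052 mm.

10052 mm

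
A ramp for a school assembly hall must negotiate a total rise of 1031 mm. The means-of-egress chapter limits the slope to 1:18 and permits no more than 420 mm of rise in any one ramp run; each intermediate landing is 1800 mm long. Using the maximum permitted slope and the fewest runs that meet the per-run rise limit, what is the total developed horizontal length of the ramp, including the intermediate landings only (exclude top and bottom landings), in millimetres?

1031 / 420 = 2.455 → round up to 3 ramp runs. That means 2 intermediate landings.
Ramp run (horizontal) at 1:18: 1031 × 18 = 18558 mm.
Intermediate landings: 2 × 1800 = 3600 mm.
Total developed length = 18558 + 3600 = 22158 mm.

22158 mm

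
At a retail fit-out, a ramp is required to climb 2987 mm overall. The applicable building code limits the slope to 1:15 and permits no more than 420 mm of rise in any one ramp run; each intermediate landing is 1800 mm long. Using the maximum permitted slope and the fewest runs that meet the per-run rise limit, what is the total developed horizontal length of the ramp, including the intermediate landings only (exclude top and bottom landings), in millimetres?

57405 mm

2987 / 420 = 7.112 → round up to 8 ramp runs. That means 7 intermediate landings.
Horizontal run for 2987 mm of rise at 1:15 is 2987 × 15 = 44805 mm.
7 intermediate landings contribute 7 × 1800 = 12600 mm.
Total developed length = 44805 + 12600 = 57405 mm.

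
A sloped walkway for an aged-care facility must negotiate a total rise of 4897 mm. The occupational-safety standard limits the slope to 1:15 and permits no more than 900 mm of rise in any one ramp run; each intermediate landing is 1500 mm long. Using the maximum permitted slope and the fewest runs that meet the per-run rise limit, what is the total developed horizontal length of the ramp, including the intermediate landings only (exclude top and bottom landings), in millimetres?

80955 mm

4897 / 900 = 5.441 → round up to 6 ramp runs. That means 5 intermediate landings.
Horizontal run for 4897 mm of rise at 1:15 is 4897 × 15 = 73455 mm.
Intermediate landings: 5 × 1500 = 7500 mm.
Developed length = 73455 + 7500 = 80955 mm.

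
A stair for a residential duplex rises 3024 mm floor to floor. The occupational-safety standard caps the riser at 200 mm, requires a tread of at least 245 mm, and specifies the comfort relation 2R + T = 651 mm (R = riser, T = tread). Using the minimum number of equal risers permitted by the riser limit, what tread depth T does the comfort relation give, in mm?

At most 200 each: 3024/200 = 15.12, giving 16 risers.
Riser R = 3024 / 16 = 189 mm, within the 200 mm limit.
From 2R + T = 651: T = 651 − 378 = 273 mm.

273 mm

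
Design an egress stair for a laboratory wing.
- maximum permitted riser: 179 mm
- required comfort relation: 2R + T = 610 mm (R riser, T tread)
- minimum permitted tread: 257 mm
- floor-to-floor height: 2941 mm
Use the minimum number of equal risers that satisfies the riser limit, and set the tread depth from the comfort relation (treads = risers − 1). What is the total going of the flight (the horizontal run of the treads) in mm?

4224 mm

⌈2941/179⌉ = 17 risers.
Riser R = 2941 / 17 = 173 mm, within the 179 mm limit.
T = 610 − 2·173 = 264 mm, which satisfies the 257 mm minimum.
Treads = 17 − 1 = 16; going = 16 × 264 = 4224 mm.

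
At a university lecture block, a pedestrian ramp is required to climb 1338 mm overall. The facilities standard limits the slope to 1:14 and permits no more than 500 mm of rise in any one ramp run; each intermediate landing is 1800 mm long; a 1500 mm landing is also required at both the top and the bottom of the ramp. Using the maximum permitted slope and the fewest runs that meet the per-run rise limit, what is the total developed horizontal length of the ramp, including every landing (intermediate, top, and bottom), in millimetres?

1338 / 500 = 2.676 → round up to 3 ramp runs. That means 2 intermediate landings.
Ramp run (horizontal) at 1:14: 1338 × 14 = 18732 mm.
2 intermediate landings contribute 2 × 1800 = 3600 mm.
Top and bottom landings: 2 × 1500 = 3000 mm.
Total = 18732 + 3600 + 3000 = 25332 mm.

25332 mm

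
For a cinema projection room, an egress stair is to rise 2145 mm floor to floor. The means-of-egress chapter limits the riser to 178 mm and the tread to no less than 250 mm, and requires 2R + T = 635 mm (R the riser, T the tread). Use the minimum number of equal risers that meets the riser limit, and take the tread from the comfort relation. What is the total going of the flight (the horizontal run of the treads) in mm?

2145 / 178 = 12.051 → round up to 13 risers.
Each riser is 2145/13 = 165 mm (≤ 178 mm).
From 2R + T = 635: T = 635 − 330 = 305 mm.
Going = (13 − 1) × 305 = 3660 mm.

3660 mm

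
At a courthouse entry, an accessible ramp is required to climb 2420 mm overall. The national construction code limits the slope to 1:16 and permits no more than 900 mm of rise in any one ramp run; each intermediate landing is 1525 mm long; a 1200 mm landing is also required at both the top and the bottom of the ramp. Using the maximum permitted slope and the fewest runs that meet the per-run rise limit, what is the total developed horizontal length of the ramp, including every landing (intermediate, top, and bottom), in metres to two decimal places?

2420 / 900 = 2.69, so 3 ramp runs are needed. That means 2 intermediate landings.
Horizontal run for 2420 mm of rise at 1:16 is 2420 × 16 = 38720 mm.
2 intermediate landings contribute 2 × 1525 = 3050 mm.
Top and bottom landings: 2 × 1200 = 2400 mm.
Total = 38720 + 3050 + 2400 = 44170 mm.
= 44.17 m.

44.17 m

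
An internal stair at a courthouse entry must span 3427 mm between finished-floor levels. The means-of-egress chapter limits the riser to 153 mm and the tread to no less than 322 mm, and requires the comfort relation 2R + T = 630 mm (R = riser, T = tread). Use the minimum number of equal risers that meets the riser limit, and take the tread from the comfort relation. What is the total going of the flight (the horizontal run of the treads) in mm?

⌈3427/153⌉ = 23 risers.
Each riser is 3427/23 = 149 mm (≤ 153 mm).
T = 630 − 2·149 = 332 mm, which satisfies the 322 mm minimum.
23 risers give 22 treads; going = 22 × 332 = 7304 mm.

7304 mm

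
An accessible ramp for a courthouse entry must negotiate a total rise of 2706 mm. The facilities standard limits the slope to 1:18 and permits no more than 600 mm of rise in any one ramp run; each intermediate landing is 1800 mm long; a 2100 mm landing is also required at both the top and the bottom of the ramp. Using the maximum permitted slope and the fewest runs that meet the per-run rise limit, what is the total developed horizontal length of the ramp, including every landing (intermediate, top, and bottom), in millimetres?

60108 mm

2706 / 600 = 4.51, so 5 ramp runs are needed. That means 4 intermediate landings.
Ramp run (horizontal) at 1:18: 2706 × 18 = 48708 mm.
4 intermediate landings contribute 4 × 1800 = 7200 mm.
Top and bottom landings: 2 × 2100 = 4200 mm.
Total = 48708 + 7200 + 4200 = 60108 mm.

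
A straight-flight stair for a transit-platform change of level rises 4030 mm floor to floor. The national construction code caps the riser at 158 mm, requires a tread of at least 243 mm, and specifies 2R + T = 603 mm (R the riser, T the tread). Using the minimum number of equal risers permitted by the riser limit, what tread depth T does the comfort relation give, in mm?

4030 / 158 = 25.51, so 26 risers are needed.
Riser R = 4030 / 26 = 155 mm, within the 158 mm limit.
T = 603 − 2·155 = 293 mm, which satisfies the 243 mm minimum.

293 mm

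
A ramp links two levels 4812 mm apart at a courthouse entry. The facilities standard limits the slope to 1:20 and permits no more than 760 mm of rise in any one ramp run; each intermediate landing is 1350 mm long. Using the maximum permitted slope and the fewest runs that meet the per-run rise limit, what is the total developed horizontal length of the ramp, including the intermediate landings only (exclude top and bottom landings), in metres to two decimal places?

104.34 m

4812 / 760 = 6.33, so 7 ramp runs are needed. That means 6 intermediate landings.
Horizontal run for 4812 mm of rise at 1:20 is 4812 × 20 = 96240 mm.
Intermediate landings: 6 × 1350 = 8100 mm.
Total developed length = 96240 + 8100 = 104340 mm.
= 104.34 m.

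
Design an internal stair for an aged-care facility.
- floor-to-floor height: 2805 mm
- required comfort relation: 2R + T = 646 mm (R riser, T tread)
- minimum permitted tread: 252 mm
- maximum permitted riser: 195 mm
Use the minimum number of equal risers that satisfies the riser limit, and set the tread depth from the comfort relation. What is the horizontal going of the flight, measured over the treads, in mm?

At most 195 each: 2805/195 = 14.38, giving 15 risers.
Each riser is 2805/15 = 187 mm (≤ 195 mm).
Tread T = 646 − 2 × 187 = 272 mm (≥ 252 mm).
Treads = 15 − 1 = 14; going = 14 × 272 = 3808 mm.

3808 mm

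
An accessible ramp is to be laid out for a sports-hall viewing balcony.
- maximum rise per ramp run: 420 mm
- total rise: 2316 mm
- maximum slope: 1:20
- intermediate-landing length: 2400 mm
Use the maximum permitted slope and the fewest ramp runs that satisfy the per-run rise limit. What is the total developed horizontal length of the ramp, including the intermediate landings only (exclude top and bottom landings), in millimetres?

58320 mm

At most 420 each: 2316/420 = 5.51, giving 6 ramp runs. That means 5 intermediate landings.
Ramp run (horizontal) at 1:20: 2316 × 20 = 46320 mm.
5 intermediate landings contribute 5 × 2400 = 12000 mm.
Developed length = 46320 + 12000 = 58320 mm.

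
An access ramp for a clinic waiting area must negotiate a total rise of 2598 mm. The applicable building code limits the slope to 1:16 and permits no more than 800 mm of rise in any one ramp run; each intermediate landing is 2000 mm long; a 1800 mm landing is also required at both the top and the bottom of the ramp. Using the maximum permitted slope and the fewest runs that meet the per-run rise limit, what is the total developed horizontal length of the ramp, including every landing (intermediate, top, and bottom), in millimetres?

At most 800 each: 2598/800 = 3.25, giving 4 ramp runs. That means 3 intermediate landings.
Horizontal run for 2598 mm of rise at 1:16 is 2598 × 16 = 41568 mm.
Intermediate landings: 3 × 2000 = 6000 mm.
Top and bottom landings: 2 × 1800 = 3600 mm.
Total = 41568 + 6000 + 3600 = 51168 mm.

51168 mm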